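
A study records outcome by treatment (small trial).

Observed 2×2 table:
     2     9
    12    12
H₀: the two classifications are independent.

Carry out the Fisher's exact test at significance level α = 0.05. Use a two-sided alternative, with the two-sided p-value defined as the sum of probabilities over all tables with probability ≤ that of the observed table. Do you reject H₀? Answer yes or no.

Margins: r₁=11, r₂=24, c₁=14, c₂=21, n=35
p_obs = C(11,2)·C(24,12)/C(35,14); sum pmf over tables with pmf ≤ p_obs
p-value (two-sided) = 0.13665
At α=0.05: p ≥ α → fail to reject H₀

reject H₀: no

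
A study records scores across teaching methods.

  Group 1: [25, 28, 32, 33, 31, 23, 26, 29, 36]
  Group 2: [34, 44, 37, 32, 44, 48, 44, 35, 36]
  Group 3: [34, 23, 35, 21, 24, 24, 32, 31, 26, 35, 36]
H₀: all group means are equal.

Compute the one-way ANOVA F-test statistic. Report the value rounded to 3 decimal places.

test statistic = 11.585

Group means [29.22, 39.33, 29.18], grand mean 32.345
SSB = Σnᵢ(x̄ᵢ−x̄)² = 637.360; SSW = ΣΣ(x−x̄ᵢ)² = 715.192
MSB = 637.360/2 = 318.6799; MSW = 715.192/26 = 27.5074
F = MSB/MSW = 11.5853
df = (2, 26)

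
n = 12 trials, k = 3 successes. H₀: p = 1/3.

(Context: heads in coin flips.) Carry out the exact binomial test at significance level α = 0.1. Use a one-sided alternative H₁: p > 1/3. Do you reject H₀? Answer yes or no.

reject H₀: no

Exact binomial: n=12, k=3, p₀=1/3=0.3333
P(X≥3) from Σ C(n,i)·p₀^i·(1−p₀)^(n−i)
p-value (one-sided, H₁ greater) = 0.81888
At α=0.1: p ≥ α → fail to reject H₀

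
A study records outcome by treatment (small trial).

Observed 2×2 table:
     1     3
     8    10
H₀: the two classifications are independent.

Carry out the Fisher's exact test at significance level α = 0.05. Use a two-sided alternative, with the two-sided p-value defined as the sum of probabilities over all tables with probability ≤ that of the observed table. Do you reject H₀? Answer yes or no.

reject H₀: no

Margins: r₁=4, r₂=18, c₁=9, c₂=13, n=22
p_obs = C(4,1)·C(18,8)/C(22,9); sum pmf over tables with pmf ≤ p_obs
p-value (two-sided) = 0.61613
At α=0.05: p ≥ α → fail to reject H₀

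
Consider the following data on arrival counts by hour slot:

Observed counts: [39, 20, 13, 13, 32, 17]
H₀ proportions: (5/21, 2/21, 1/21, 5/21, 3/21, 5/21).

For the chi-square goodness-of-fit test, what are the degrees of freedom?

degrees of freedom = 5

df = k − 1 = 6 − 1 = 5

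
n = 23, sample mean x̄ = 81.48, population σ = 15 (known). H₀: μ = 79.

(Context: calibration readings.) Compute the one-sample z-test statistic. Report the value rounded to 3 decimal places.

SE = σ/√n = 15/√23 = 3.1277
z = (x̄−μ₀)/SE = (81.48−79)/3.1277 = 0.7929

test statistic = 0.793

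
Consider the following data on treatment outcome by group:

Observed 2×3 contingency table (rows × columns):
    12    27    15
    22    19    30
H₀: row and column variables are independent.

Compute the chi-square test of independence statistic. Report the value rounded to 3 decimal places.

test statistic = 7.153

Row totals [54, 71], col totals [34, 46, 45], n=125
χ² = (12−14.69)²/14.69 + (27−19.87)²/19.87 + (15−19.44)²/19.44 + (22−19.31)²/19.31 + (19−26.13)²/26.13 + (30−25.56)²/25.56 = 7.1528
df = 2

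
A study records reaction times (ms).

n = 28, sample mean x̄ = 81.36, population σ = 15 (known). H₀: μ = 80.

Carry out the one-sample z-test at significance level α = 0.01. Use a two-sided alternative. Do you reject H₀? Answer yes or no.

reject H₀: no

SE = σ/√n = 15/√28 = 2.8347
z = (x̄−μ₀)/SE = (81.36−80)/2.8347 = 0.4798
p-value (two-sided) = 0.63140
At α=0.01: p ≥ α → fail to reject H₀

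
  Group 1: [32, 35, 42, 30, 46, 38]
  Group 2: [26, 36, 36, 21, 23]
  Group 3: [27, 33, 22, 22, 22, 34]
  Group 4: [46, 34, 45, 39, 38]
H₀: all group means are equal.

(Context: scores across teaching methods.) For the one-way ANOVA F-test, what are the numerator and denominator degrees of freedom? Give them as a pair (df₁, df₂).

k = 4 groups, N = 22 total
df = (k−1, N−k) = (4−1, 22−4) = (3, 18)

degrees of freedom = [3, 18]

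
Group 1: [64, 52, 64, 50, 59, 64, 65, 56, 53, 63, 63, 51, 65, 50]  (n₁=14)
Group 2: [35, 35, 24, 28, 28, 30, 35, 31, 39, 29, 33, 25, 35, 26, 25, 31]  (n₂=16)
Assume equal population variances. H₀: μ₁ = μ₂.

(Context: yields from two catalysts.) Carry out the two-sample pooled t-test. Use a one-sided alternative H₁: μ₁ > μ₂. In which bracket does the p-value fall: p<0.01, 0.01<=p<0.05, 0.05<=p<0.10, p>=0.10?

p-value bracket: p<0.01

x̄₁=58.500, s₁=6.174, n₁=14
x̄₂=30.562, s₂=4.457, n₂=16
s_p² = [13·6.174² + 15·4.457²]/28 = 28.3371
SE = √(s_p²·(1/14+1/16)) = 1.9481
t = (58.500−30.562)/1.9481 = 14.3408
df = 28
p-value (one-sided, H₁ greater) = 0.00000
→ bracket: p<0.01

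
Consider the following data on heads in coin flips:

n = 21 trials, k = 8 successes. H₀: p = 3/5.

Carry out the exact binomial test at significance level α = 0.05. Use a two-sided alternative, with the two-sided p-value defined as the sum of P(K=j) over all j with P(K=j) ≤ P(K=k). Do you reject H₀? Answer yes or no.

reject H₀: yes

Exact binomial: n=21, k=8, p₀=3/5=0.6000
P(X=j) = C(n,j)·p₀^j·(1−p₀)^(n−j); p = Σ P(X=j) over j with P(X=j) ≤ P(X=8)
p-value (two-sided) = 0.04625
At α=0.05: p < α → reject H₀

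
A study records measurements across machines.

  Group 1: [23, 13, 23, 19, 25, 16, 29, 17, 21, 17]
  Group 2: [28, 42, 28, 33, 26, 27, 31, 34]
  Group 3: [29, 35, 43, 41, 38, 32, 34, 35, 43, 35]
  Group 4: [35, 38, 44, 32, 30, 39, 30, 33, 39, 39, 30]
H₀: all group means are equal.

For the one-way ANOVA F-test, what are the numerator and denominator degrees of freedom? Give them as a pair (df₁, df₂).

k = 4 groups, N = 39 total
df = (k−1, N−k) = (4−1, 39−4) = (3, 35)

degrees of freedom = [3, 35]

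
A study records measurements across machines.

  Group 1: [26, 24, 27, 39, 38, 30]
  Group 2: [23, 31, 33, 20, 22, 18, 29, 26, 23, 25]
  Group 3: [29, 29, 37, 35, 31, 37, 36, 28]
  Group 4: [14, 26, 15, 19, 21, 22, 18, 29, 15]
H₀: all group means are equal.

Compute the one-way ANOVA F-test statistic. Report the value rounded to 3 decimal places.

Group means [30.67, 25.00, 32.75, 19.89], grand mean 26.515
SSB = Σnᵢ(x̄ᵢ−x̄)² = 832.520; SSW = ΣΣ(x−x̄ᵢ)² = 729.722
MSB = 832.520/3 = 277.5067; MSW = 729.722/29 = 25.1628
F = MSB/MSW = 11.0284
df = (3, 29)

test statistic = 11.028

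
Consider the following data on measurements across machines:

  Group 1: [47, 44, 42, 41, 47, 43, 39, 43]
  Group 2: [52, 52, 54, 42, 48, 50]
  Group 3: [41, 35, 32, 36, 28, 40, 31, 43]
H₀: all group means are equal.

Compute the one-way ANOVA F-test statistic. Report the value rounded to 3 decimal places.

Group means [43.25, 49.67, 35.75], grand mean 42.273
SSB = Σnᵢ(x̄ᵢ−x̄)² = 676.030; SSW = ΣΣ(x−x̄ᵢ)² = 340.333
MSB = 676.030/2 = 338.0152; MSW = 340.333/19 = 17.9123
F = MSB/MSW = 18.8706
df = (2, 19)

test statistic = 18.871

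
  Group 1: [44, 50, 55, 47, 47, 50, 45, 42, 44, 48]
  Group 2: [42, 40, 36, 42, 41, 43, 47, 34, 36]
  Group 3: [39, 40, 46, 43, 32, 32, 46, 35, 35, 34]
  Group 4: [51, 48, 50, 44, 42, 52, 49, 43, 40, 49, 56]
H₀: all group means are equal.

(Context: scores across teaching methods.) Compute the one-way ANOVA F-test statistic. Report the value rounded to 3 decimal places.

test statistic = 11.161

Group means [47.20, 40.11, 38.20, 47.64], grand mean 43.475
SSB = Σnᵢ(x̄ᵢ−x̄)² = 709.341; SSW = ΣΣ(x−x̄ᵢ)² = 762.634
MSB = 709.341/3 = 236.4469; MSW = 762.634/36 = 21.1843
F = MSB/MSW = 11.1614
df = (3, 36)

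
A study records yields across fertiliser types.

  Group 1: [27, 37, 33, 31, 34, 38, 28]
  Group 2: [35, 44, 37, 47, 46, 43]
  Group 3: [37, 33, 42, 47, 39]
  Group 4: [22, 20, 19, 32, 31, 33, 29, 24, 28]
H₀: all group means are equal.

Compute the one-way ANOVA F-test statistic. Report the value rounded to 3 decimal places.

Group means [32.57, 42.00, 39.60, 26.44], grand mean 33.926
SSB = Σnᵢ(x̄ᵢ−x̄)² = 1068.715; SSW = ΣΣ(x−x̄ᵢ)² = 563.137
MSB = 1068.715/3 = 356.2384; MSW = 563.137/23 = 24.4842
F = MSB/MSW = 14.5497
df = (3, 23)

test statistic = 14.550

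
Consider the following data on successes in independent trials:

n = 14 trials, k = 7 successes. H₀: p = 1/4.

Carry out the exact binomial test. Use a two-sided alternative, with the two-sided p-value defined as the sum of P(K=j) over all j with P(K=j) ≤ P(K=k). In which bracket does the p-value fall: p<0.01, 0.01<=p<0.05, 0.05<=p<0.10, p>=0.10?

Exact binomial: n=14, k=7, p₀=1/4=0.2500
P(X=j) = C(n,j)·p₀^j·(1−p₀)^(n−j); p = Σ P(X=j) over j with P(X=j) ≤ P(X=7)
p-value (two-sided) = 0.05609
→ bracket: 0.05<=p<0.10

p-value bracket: 0.05<=p<0.10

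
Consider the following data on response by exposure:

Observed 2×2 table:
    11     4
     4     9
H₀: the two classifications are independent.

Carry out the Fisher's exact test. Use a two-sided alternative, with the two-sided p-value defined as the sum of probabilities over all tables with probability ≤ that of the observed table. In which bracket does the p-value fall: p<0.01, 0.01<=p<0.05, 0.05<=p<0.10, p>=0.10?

Margins: r₁=15, r₂=13, c₁=15, c₂=13, n=28
p_obs = C(15,11)·C(13,4)/C(28,15); sum pmf over tables with pmf ≤ p_obs
p-value (two-sided) = 0.05571
→ bracket: 0.05<=p<0.10

p-value bracket: 0.05<=p<0.10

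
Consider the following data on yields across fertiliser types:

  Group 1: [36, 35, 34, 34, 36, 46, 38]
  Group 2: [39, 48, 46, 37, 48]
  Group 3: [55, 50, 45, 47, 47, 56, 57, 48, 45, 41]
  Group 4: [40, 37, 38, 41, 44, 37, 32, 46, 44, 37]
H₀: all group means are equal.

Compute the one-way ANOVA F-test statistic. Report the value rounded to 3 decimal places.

test statistic = 10.875

Group means [37.00, 43.60, 49.10, 39.60], grand mean 42.625
SSB = Σnᵢ(x̄ᵢ−x̄)² = 737.000; SSW = ΣΣ(x−x̄ᵢ)² = 632.500
MSB = 737.000/3 = 245.6667; MSW = 632.500/28 = 22.5893
F = MSB/MSW = 10.8754
df = (3, 28)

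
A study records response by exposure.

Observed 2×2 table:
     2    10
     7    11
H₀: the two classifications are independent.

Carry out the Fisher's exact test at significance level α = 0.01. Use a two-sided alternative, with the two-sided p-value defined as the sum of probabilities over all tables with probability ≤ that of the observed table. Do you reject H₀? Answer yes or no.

reject H₀: no

Margins: r₁=12, r₂=18, c₁=9, c₂=21, n=30
p_obs = C(12,2)·C(18,7)/C(30,9); sum pmf over tables with pmf ≤ p_obs
p-value (two-sided) = 0.24871
At α=0.01: p ≥ α → fail to reject H₀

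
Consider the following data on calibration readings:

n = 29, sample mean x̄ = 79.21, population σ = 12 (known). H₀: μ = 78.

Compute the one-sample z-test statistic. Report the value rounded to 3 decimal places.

SE = σ/√n = 12/√29 = 2.2283
z = (x̄−μ₀)/SE = (79.21−78)/2.2283 = 0.5430

test statistic = 0.543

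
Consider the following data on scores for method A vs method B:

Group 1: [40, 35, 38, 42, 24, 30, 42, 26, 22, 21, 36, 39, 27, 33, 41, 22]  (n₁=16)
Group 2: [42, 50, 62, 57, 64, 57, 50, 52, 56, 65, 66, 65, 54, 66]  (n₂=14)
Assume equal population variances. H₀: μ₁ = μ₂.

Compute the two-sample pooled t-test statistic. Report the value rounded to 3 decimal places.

x̄₁=32.375, s₁=7.762, n₁=16
x̄₂=57.571, s₂=7.429, n₂=14
s_p² = [15·7.762² + 13·7.429²]/28 = 57.8992
SE = √(s_p²·(1/16+1/14)) = 2.7847
t = (32.375−57.571)/2.7847 = -9.0483
df = 28

test statistic = -9.048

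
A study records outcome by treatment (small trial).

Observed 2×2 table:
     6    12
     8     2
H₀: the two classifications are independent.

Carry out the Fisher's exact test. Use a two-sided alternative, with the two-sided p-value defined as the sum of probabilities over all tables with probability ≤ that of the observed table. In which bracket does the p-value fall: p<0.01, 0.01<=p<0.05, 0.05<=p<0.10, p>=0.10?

p-value bracket: 0.01<=p<0.05

Margins: r₁=18, r₂=10, c₁=14, c₂=14, n=28
p_obs = C(18,6)·C(10,8)/C(28,14); sum pmf over tables with pmf ≤ p_obs
p-value (two-sided) = 0.04607
→ bracket: 0.01<=p<0.05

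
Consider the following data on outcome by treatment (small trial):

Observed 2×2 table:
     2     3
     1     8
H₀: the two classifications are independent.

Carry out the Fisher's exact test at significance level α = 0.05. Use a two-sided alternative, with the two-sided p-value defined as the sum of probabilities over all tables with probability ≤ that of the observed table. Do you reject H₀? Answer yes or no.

reject H₀: no

Margins: r₁=5, r₂=9, c₁=3, c₂=11, n=14
p_obs = C(5,2)·C(9,1)/C(14,3); sum pmf over tables with pmf ≤ p_obs
p-value (two-sided) = 0.50549
At α=0.05: p ≥ α → fail to reject H₀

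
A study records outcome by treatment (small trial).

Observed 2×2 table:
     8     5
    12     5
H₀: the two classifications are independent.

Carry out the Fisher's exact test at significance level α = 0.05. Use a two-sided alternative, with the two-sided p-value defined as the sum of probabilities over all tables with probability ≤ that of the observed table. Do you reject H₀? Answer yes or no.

Margins: r₁=13, r₂=17, c₁=20, c₂=10, n=30
p_obs = C(13,8)·C(17,12)/C(30,20); sum pmf over tables with pmf ≤ p_obs
p-value (two-sided) = 0.70548
At α=0.05: p ≥ α → fail to reject H₀

reject H₀: no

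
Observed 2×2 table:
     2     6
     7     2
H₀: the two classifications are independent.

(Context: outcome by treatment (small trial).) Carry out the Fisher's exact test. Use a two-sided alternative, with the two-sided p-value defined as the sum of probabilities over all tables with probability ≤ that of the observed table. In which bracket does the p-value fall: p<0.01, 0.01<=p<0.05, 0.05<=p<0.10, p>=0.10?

Margins: r₁=8, r₂=9, c₁=9, c₂=8, n=17
p_obs = C(8,2)·C(9,7)/C(17,9); sum pmf over tables with pmf ≤ p_obs
p-value (two-sided) = 0.05668
→ bracket: 0.05<=p<0.10

p-value bracket: 0.05<=p<0.10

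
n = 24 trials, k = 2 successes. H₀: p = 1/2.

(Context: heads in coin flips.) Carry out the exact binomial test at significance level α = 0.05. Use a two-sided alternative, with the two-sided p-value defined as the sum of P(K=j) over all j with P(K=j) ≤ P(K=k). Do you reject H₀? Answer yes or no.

reject H₀: yes

Exact binomial: n=24, k=2, p₀=1/2=0.5000
P(X=j) = C(n,j)·p₀^j·(1−p₀)^(n−j); p = Σ P(X=j) over j with P(X=j) ≤ P(X=2)
p-value (two-sided) = 0.00004
At α=0.05: p < α → reject H₀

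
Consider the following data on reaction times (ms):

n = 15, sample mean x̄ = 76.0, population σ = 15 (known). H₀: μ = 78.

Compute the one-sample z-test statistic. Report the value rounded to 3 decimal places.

SE = σ/√n = 15/√15 = 3.8730
z = (x̄−μ₀)/SE = (76.0−78)/3.8730 = -0.5164

test statistic = -0.516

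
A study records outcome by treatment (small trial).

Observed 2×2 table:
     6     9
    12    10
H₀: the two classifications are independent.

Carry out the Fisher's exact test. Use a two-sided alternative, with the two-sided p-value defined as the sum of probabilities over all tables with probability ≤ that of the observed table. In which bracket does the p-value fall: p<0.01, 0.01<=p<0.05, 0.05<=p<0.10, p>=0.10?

p-value bracket: p>=0.10

Margins: r₁=15, r₂=22, c₁=18, c₂=19, n=37
p_obs = C(15,6)·C(22,12)/C(37,18); sum pmf over tables with pmf ≤ p_obs
p-value (two-sided) = 0.50768
→ bracket: p>=0.10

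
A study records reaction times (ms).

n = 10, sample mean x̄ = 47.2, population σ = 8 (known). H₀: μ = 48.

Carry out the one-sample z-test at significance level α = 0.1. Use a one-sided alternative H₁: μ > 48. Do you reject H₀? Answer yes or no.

SE = σ/√n = 8/√10 = 2.5298
z = (x̄−μ₀)/SE = (47.2−48)/2.5298 = -0.3162
p-value (one-sided, H₁ greater) = 0.62409
At α=0.1: p ≥ α → fail to reject H₀

reject H₀: no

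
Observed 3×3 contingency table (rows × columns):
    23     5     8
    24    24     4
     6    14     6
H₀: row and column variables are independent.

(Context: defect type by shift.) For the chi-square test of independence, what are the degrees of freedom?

degrees of freedom = 4

df = (r−1)(c−1) = (3−1)·(3−1) = 4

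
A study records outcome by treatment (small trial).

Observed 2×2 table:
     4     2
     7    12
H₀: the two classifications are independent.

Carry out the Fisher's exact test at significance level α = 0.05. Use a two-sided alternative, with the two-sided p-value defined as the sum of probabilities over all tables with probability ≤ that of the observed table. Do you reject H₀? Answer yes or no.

reject H₀: no

Margins: r₁=6, r₂=19, c₁=11, c₂=14, n=25
p_obs = C(6,4)·C(19,7)/C(25,11); sum pmf over tables with pmf ≤ p_obs
p-value (two-sided) = 0.35000
At α=0.05: p ≥ α → fail to reject H₀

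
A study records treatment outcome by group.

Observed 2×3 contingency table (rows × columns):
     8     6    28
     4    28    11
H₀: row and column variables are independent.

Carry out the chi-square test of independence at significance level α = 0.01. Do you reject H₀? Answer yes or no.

reject H₀: yes

Row totals [42, 43], col totals [12, 34, 39], n=85
χ² = (8−5.93)²/5.93 + (6−16.80)²/16.80 + (28−19.27)²/19.27 + (4−6.07)²/6.07 + (28−17.20)²/17.20 + (11−19.73)²/19.73 = 22.9703
df = 2
p-value (upper-tail) = 0.00001
At α=0.01: p < α → reject H₀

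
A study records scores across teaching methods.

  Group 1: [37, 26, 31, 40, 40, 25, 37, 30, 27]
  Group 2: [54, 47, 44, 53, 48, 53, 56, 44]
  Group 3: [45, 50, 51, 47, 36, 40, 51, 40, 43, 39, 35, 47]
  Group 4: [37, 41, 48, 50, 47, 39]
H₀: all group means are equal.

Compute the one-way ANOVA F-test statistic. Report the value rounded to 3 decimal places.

test statistic = 14.760

Group means [32.56, 49.88, 43.67, 43.67], grand mean 42.229
SSB = Σnᵢ(x̄ᵢ−x̄)² = 1347.074; SSW = ΣΣ(x−x̄ᵢ)² = 943.097
MSB = 1347.074/3 = 449.0247; MSW = 943.097/31 = 30.4225
F = MSB/MSW = 14.7596
df = (3, 31)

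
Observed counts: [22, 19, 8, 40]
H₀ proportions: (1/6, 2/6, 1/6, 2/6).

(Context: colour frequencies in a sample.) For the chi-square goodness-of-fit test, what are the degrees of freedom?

degrees of freedom = 3

df = k − 1 = 4 − 1 = 3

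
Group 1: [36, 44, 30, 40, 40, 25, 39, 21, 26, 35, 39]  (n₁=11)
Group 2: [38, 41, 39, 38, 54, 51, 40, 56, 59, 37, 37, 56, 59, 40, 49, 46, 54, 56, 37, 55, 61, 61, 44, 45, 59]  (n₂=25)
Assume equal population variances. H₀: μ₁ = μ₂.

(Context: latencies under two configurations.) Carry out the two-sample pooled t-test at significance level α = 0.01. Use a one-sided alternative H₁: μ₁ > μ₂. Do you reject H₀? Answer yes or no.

reject H₀: no

x̄₁=34.091, s₁=7.463, n₁=11
x̄₂=48.480, s₂=8.823, n₂=25
s_p² = [10·7.463² + 24·8.823²]/34 = 71.3279
SE = √(s_p²·(1/11+1/25)) = 3.0557
t = (34.091−48.480)/3.0557 = -4.7089
df = 34
p-value (one-sided, H₁ greater) = 0.99998
At α=0.01: p ≥ α → fail to reject H₀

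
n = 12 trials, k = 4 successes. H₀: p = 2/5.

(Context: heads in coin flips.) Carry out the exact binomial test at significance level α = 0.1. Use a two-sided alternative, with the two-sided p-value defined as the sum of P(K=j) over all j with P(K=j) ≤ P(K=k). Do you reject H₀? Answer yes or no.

Exact binomial: n=12, k=4, p₀=2/5=0.4000
P(X=j) = C(n,j)·p₀^j·(1−p₀)^(n−j); p = Σ P(X=j) over j with P(X=j) ≤ P(X=4)
p-value (two-sided) = 0.77297
At α=0.1: p ≥ α → fail to reject H₀

reject H₀: no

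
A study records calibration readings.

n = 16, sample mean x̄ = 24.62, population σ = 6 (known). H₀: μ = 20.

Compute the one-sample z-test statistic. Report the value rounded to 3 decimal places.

test statistic = 3.080

SE = σ/√n = 6/√16 = 1.5000
z = (x̄−μ₀)/SE = (24.62−20)/1.5000 = 3.0800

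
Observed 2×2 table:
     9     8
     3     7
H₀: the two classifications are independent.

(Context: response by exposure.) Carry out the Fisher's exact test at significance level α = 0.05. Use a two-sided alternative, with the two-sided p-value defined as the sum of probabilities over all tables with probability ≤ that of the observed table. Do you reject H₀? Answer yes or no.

Margins: r₁=17, r₂=10, c₁=12, c₂=15, n=27
p_obs = C(17,9)·C(10,3)/C(27,12); sum pmf over tables with pmf ≤ p_obs
p-value (two-sided) = 0.42441
At α=0.05: p ≥ α → fail to reject H₀

reject H₀: no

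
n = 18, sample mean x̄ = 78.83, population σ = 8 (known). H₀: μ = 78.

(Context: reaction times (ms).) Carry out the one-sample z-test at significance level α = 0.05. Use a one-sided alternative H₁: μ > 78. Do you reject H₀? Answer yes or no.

SE = σ/√n = 8/√18 = 1.8856
z = (x̄−μ₀)/SE = (78.83−78)/1.8856 = 0.4402
p-value (one-sided, H₁ greater) = 0.32991
At α=0.05: p ≥ α → fail to reject H₀

reject H₀: no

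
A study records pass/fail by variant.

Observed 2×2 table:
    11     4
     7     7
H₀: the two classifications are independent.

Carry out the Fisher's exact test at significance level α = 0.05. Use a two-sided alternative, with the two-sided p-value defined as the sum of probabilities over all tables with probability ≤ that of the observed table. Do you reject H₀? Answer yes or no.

Margins: r₁=15, r₂=14, c₁=18, c₂=11, n=29
p_obs = C(15,11)·C(14,7)/C(29,18); sum pmf over tables with pmf ≤ p_obs
p-value (two-sided) = 0.26354
At α=0.05: p ≥ α → fail to reject H₀

reject H₀: no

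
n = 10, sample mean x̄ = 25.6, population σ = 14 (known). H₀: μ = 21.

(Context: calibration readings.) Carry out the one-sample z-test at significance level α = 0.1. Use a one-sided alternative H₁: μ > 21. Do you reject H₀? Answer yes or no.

reject H₀: no

SE = σ/√n = 14/√10 = 4.4272
z = (x̄−μ₀)/SE = (25.6−21)/4.4272 = 1.0390
p-value (one-sided, H₁ greater) = 0.14939
At α=0.1: p ≥ α → fail to reject H₀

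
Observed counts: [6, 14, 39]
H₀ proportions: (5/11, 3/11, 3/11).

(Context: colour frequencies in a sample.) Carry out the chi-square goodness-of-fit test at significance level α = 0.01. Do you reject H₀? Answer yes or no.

n = 59; E_i = n·p_i = [26.82, 16.09, 16.09]
χ² = (6−26.82)²/26.82 + (14−16.09)²/16.09 + (39−16.09)²/16.09 = 49.0486
df = 2
p-value (upper-tail) = 0.00000
At α=0.01: p < α → reject H₀

reject H₀: yes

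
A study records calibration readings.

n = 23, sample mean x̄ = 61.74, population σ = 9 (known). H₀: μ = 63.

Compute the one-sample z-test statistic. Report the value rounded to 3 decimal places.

test statistic = -0.671

SE = σ/√n = 9/√23 = 1.8766
z = (x̄−μ₀)/SE = (61.74−63)/1.8766 = -0.6714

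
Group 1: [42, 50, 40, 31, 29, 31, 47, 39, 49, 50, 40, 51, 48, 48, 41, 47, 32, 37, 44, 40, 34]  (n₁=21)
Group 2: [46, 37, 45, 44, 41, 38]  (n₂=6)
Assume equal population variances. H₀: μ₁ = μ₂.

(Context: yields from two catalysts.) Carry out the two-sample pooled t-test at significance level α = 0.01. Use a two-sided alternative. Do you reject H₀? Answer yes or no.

x̄₁=41.429, s₁=7.068, n₁=21
x̄₂=41.833, s₂=3.764, n₂=6
s_p² = [20·7.068² + 5·3.764²]/25 = 42.7990
SE = √(s_p²·(1/21+1/6)) = 3.0284
t = (41.429−41.833)/3.0284 = -0.1337
df = 25
p-value (two-sided) = 0.89475
At α=0.01: p ≥ α → fail to reject H₀

reject H₀: no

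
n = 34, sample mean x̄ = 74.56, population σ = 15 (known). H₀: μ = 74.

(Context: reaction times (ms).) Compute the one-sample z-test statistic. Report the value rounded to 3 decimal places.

SE = σ/√n = 15/√34 = 2.5725
z = (x̄−μ₀)/SE = (74.56−74)/2.5725 = 0.2177

test statistic = 0.218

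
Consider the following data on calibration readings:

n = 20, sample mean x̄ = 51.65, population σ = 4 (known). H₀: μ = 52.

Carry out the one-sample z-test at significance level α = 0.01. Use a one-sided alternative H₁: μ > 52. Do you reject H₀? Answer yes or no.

SE = σ/√n = 4/√20 = 0.8944
z = (x̄−μ₀)/SE = (51.65−52)/0.8944 = -0.3913
p-value (one-sided, H₁ greater) = 0.65222
At α=0.01: p ≥ α → fail to reject H₀

reject H₀: no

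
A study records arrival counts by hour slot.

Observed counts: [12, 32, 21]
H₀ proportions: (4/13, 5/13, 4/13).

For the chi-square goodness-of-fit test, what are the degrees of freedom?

df = k − 1 = 3 − 1 = 2

degrees of freedom = 2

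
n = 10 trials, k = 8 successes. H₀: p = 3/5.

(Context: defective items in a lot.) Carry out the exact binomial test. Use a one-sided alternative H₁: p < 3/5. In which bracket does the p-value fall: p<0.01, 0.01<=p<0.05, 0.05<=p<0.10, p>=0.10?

p-value bracket: p>=0.10

Exact binomial: n=10, k=8, p₀=3/5=0.6000
P(X≤8) from Σ C(n,i)·p₀^i·(1−p₀)^(n−i)
p-value (one-sided, H₁ less) = 0.95364
→ bracket: p>=0.10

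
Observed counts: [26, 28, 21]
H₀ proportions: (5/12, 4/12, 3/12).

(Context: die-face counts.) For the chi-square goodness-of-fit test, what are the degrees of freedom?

df = k − 1 = 3 − 1 = 2

degrees of freedom = 2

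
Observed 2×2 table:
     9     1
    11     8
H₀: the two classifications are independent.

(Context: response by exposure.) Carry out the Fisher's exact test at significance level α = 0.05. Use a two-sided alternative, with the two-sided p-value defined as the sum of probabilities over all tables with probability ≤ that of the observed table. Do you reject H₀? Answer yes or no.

Margins: r₁=10, r₂=19, c₁=20, c₂=9, n=29
p_obs = C(10,9)·C(19,11)/C(29,20); sum pmf over tables with pmf ≤ p_obs
p-value (two-sided) = 0.10715
At α=0.05: p ≥ α → fail to reject H₀

reject H₀: no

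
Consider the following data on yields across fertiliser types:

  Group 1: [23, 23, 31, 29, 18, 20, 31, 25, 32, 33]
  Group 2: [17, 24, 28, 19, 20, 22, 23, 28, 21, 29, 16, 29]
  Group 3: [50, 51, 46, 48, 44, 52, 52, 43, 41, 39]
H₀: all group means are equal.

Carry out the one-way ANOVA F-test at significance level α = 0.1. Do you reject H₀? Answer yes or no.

reject H₀: yes

Group means [26.50, 23.00, 46.60], grand mean 31.469
SSB = Σnᵢ(x̄ᵢ−x̄)² = 3397.069; SSW = ΣΣ(x−x̄ᵢ)² = 698.900
MSB = 3397.069/2 = 1698.5344; MSW = 698.900/29 = 24.1000
F = MSB/MSW = 70.4786
df = (2, 29)
p-value (upper-tail) = 0.00000
At α=0.1: p < α → reject H₀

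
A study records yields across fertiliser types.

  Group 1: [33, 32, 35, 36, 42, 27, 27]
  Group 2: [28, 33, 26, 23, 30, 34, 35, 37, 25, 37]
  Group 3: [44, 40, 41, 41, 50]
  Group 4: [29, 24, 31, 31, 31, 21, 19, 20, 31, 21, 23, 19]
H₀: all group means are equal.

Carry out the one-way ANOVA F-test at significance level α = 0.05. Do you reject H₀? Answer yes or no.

reject H₀: yes

Group means [33.14, 30.80, 43.20, 25.00], grand mean 31.059
SSB = Σnᵢ(x̄ᵢ−x̄)² = 1208.625; SSW = ΣΣ(x−x̄ᵢ)² = 763.257
MSB = 1208.625/3 = 402.8751; MSW = 763.257/30 = 25.4419
F = MSB/MSW = 15.8351
df = (3, 30)
p-value (upper-tail) = 0.00000
At α=0.05: p < α → reject H₀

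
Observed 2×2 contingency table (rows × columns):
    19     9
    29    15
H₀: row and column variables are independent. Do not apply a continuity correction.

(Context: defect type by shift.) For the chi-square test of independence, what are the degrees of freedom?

df = (r−1)(c−1) = (2−1)·(2−1) = 1

degrees of freedom = 1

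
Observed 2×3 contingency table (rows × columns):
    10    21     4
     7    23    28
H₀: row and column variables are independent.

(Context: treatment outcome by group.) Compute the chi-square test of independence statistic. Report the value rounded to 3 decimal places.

Row totals [35, 58], col totals [17, 44, 32], n=93
χ² = (10−6.40)²/6.40 + (21−16.56)²/16.56 + (4−12.04)²/12.04 + (7−10.60)²/10.60 + (23−27.44)²/27.44 + (28−19.96)²/19.96 = 13.7746
df = 2

test statistic = 13.775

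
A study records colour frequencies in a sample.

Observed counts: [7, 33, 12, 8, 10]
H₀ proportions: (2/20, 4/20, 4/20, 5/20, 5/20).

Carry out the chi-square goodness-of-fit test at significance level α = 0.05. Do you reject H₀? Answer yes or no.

reject H₀: yes

n = 70; E_i = n·p_i = [7.00, 14.00, 14.00, 17.50, 17.50]
χ² = (7−7.00)²/7.00 + (33−14.00)²/14.00 + (12−14.00)²/14.00 + (8−17.50)²/17.50 + (10−17.50)²/17.50 = 34.4429
df = 4
p-value (upper-tail) = 0.00000
At α=0.05: p < α → reject H₀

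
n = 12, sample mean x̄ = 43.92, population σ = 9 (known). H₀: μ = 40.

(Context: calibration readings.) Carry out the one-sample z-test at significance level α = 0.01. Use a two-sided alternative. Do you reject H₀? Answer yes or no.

reject H₀: no

SE = σ/√n = 9/√12 = 2.5981
z = (x̄−μ₀)/SE = (43.92−40)/2.5981 = 1.5088
p-value (two-sided) = 0.13135
At α=0.01: p ≥ α → fail to reject H₀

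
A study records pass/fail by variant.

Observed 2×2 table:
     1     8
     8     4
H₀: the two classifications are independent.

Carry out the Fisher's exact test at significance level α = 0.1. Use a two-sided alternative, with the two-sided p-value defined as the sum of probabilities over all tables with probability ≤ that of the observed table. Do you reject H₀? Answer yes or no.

Margins: r₁=9, r₂=12, c₁=9, c₂=12, n=21
p_obs = C(9,1)·C(12,8)/C(21,9); sum pmf over tables with pmf ≤ p_obs
p-value (two-sided) = 0.02436
At α=0.1: p < α → reject H₀

reject H₀: yes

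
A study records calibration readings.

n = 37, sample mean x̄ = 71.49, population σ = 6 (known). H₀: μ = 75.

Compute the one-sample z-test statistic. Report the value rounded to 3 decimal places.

test statistic = -3.558

SE = σ/√n = 6/√37 = 0.9864
z = (x̄−μ₀)/SE = (71.49−75)/0.9864 = -3.5584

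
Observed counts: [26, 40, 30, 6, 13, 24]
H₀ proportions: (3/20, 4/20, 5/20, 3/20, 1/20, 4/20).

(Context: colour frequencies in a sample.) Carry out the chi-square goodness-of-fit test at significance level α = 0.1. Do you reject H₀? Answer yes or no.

reject H₀: yes

n = 139; E_i = n·p_i = [20.85, 27.80, 34.75, 20.85, 6.95, 27.80]
χ² = (26−20.85)²/20.85 + (40−27.80)²/27.80 + (30−34.75)²/34.75 + (6−20.85)²/20.85 + (13−6.95)²/6.95 + (24−27.80)²/27.80 = 23.6379
df = 5
p-value (upper-tail) = 0.00025
At α=0.1: p < α → reject H₀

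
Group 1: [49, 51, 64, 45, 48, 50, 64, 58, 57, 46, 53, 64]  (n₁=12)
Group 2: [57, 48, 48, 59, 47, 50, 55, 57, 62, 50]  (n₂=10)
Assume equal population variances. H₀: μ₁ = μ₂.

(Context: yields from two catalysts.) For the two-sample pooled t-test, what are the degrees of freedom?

df = n₁ + n₂ − 2 = 12 + 10 − 2 = 20

degrees of freedom = 20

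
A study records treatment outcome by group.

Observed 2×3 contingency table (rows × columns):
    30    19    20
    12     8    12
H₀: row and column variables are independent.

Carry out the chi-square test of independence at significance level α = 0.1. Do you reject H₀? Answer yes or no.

Row totals [69, 32], col totals [42, 27, 32], n=101
χ² = (30−28.69)²/28.69 + (19−18.45)²/18.45 + (20−21.86)²/21.86 + (12−13.31)²/13.31 + (8−8.55)²/8.55 + (12−10.14)²/10.14 = 0.7407
df = 2
p-value (upper-tail) = 0.69049
At α=0.1: p ≥ α → fail to reject H₀

reject H₀: no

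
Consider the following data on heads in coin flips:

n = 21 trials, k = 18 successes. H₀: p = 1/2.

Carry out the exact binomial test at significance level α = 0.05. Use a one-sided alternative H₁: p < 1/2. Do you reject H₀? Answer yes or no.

reject H₀: no

Exact binomial: n=21, k=18, p₀=1/2=0.5000
P(X≤18) from Σ C(n,i)·p₀^i·(1−p₀)^(n−i)
p-value (one-sided, H₁ less) = 0.99989
At α=0.05: p ≥ α → fail to reject H₀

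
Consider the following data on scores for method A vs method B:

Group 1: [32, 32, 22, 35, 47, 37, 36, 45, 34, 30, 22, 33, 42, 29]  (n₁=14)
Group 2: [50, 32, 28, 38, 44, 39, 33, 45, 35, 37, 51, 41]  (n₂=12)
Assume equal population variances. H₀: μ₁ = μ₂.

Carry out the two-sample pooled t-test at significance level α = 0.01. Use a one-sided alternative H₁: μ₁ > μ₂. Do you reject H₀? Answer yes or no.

x̄₁=34.000, s₁=7.369, n₁=14
x̄₂=39.417, s₂=7.103, n₂=12
s_p² = [13·7.369² + 11·7.103²]/24 = 52.5382
SE = √(s_p²·(1/14+1/12)) = 2.8515
t = (34.000−39.417)/2.8515 = -1.8996
df = 24
p-value (one-sided, H₁ greater) = 0.96522
At α=0.01: p ≥ α → fail to reject H₀

reject H₀: no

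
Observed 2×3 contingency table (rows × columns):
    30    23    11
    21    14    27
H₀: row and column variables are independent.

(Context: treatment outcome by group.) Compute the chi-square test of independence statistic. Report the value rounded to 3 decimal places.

Row totals [64, 62], col totals [51, 37, 38], n=126
χ² = (30−25.90)²/25.90 + (23−18.79)²/18.79 + (11−19.30)²/19.30 + (21−25.10)²/25.10 + (14−18.21)²/18.21 + (27−18.70)²/18.70 = 10.4852
df = 2

test statistic = 10.485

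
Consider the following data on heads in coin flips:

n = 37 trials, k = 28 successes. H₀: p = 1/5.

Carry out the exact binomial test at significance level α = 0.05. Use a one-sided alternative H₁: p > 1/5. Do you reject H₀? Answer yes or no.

reject H₀: yes

Exact binomial: n=37, k=28, p₀=1/5=0.2000
P(X≥28) from Σ C(n,i)·p₀^i·(1−p₀)^(n−i)
p-value (one-sided, H₁ greater) = 0.00000
At α=0.05: p < α → reject H₀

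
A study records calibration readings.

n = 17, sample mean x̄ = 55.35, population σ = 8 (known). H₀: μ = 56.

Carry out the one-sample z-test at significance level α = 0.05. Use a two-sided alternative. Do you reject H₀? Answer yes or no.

reject H₀: no

SE = σ/√n = 8/√17 = 1.9403
z = (x̄−μ₀)/SE = (55.35−56)/1.9403 = -0.3350
p-value (two-sided) = 0.73762
At α=0.05: p ≥ α → fail to reject H₀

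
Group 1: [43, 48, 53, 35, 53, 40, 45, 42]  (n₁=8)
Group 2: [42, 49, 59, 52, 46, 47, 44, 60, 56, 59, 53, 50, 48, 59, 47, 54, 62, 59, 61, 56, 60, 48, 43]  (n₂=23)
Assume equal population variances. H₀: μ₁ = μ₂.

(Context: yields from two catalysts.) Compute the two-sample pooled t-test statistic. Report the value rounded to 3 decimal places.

x̄₁=44.875, s₁=6.266, n₁=8
x̄₂=52.783, s₂=6.410, n₂=23
s_p² = [7·6.266² + 22·6.410²]/29 = 40.6479
SE = √(s_p²·(1/8+1/23)) = 2.6169
t = (44.875−52.783)/2.6169 = -3.0217
df = 29

test statistic = -3.022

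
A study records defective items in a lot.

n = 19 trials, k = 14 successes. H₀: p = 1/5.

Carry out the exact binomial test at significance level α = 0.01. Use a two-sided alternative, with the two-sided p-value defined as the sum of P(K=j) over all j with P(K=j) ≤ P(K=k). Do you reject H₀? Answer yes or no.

Exact binomial: n=19, k=14, p₀=1/5=0.2000
P(X=j) = C(n,j)·p₀^j·(1−p₀)^(n−j); p = Σ P(X=j) over j with P(X=j) ≤ P(X=14)
p-value (two-sided) = 0.00000
At α=0.01: p < α → reject H₀

reject H₀: yes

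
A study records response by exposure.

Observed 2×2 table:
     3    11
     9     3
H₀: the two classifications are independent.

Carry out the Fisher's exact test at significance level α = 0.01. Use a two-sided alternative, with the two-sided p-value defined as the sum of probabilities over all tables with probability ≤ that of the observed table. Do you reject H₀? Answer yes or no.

Margins: r₁=14, r₂=12, c₁=12, c₂=14, n=26
p_obs = C(14,3)·C(12,9)/C(26,12); sum pmf over tables with pmf ≤ p_obs
p-value (two-sided) = 0.01623
At α=0.01: p ≥ α → fail to reject H₀

reject H₀: no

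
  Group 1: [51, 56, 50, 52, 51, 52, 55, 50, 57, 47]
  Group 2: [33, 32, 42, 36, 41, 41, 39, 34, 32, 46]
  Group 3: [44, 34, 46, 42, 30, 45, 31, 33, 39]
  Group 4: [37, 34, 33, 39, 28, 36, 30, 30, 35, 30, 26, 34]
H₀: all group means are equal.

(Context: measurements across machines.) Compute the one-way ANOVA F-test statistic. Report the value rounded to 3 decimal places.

test statistic = 34.452

Group means [52.10, 37.60, 38.22, 32.67], grand mean 39.829
SSB = Σnᵢ(x̄ᵢ−x̄)² = 2194.283; SSW = ΣΣ(x−x̄ᵢ)² = 785.522
MSB = 2194.283/3 = 731.4276; MSW = 785.522/37 = 21.2303
F = MSB/MSW = 34.4520
df = (3, 37)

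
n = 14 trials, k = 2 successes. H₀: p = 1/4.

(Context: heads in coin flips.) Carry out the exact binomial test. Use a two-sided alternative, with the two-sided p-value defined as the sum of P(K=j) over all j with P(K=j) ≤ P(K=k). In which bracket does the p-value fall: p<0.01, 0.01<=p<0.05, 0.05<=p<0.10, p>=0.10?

p-value bracket: p>=0.10

Exact binomial: n=14, k=2, p₀=1/4=0.2500
P(X=j) = C(n,j)·p₀^j·(1−p₀)^(n−j); p = Σ P(X=j) over j with P(X=j) ≤ P(X=2)
p-value (two-sided) = 0.53959
→ bracket: p>=0.10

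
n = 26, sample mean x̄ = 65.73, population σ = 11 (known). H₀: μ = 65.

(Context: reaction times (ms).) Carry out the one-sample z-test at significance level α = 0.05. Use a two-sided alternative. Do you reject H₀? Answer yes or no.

reject H₀: no

SE = σ/√n = 11/√26 = 2.1573
z = (x̄−μ₀)/SE = (65.73−65)/2.1573 = 0.3384
p-value (two-sided) = 0.73507
At α=0.05: p ≥ α → fail to reject H₀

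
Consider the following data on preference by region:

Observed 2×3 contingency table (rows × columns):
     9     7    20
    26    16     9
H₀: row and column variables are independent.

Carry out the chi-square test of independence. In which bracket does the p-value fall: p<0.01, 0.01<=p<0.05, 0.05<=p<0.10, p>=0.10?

Row totals [36, 51], col totals [35, 23, 29], n=87
χ² = (9−14.48)²/14.48 + (7−9.52)²/9.52 + (20−12.00)²/12.00 + (26−20.52)²/20.52 + (16−13.48)²/13.48 + (9−17.00)²/17.00 = 13.7746
df = 2
p-value (upper-tail) = 0.00102
→ bracket: p<0.01

p-value bracket: p<0.01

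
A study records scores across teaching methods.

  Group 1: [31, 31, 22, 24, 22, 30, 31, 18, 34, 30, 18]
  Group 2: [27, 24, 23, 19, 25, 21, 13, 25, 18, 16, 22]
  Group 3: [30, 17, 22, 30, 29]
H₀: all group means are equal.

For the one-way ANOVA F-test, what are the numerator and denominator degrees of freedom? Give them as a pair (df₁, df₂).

degrees of freedom = [2, 24]

k = 3 groups, N = 27 total
df = (k−1, N−k) = (3−1, 27−3) = (2, 24)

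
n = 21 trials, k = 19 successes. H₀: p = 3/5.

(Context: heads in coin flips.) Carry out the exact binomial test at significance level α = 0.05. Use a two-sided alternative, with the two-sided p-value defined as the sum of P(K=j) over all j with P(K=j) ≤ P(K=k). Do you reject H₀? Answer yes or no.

reject H₀: yes

Exact binomial: n=21, k=19, p₀=3/5=0.6000
P(X=j) = C(n,j)·p₀^j·(1−p₀)^(n−j); p = Σ P(X=j) over j with P(X=j) ≤ P(X=19)
p-value (two-sided) = 0.00321
At α=0.05: p < α → reject H₀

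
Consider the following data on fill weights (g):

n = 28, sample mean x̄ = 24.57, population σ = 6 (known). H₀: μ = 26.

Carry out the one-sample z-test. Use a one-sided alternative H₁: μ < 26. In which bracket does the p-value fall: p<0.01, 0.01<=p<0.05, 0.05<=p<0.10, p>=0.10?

p-value bracket: p>=0.10

SE = σ/√n = 6/√28 = 1.1339
z = (x̄−μ₀)/SE = (24.57−26)/1.1339 = -1.2611
p-value (one-sided, H₁ less) = 0.10363
→ bracket: p>=0.10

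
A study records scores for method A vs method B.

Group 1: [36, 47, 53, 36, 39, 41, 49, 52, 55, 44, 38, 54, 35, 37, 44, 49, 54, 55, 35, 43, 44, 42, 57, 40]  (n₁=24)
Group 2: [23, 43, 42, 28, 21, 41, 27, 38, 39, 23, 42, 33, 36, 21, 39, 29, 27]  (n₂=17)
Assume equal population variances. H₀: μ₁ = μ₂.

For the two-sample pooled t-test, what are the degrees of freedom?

df = n₁ + n₂ − 2 = 24 + 17 − 2 = 39

degrees of freedom = 39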